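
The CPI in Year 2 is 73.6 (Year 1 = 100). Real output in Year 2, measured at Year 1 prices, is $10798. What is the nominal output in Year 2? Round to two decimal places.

7947.33

Nominal = Real × (Index/100) = 10798 × (73.6/100)
        = 10798 × 0.736 = 7947.3280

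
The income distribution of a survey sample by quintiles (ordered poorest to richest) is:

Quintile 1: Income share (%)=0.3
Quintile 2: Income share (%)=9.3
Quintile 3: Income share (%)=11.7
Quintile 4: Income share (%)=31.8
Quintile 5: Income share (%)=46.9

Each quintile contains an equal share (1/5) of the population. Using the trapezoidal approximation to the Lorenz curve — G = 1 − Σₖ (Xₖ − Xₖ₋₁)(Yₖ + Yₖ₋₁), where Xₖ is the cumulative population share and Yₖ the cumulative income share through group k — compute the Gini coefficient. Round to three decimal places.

Cumulative income shares Yₖ: 0.0030, 0.0960, 0.2130, 0.5310, 1.0000
Σ (Xₖ−Xₖ₋₁)(Yₖ+Yₖ₋₁) = (1/5)(0.0030+0.0000) + (1/5)(0.0960+0.0030) + (1/5)(0.2130+0.0960) + (1/5)(0.5310+0.2130) + (1/5)(1.0000+0.5310)
  = 0.0006 + 0.0198 + 0.0618 + 0.1488 + 0.3062 = 0.5372
G = 1 − 0.5372 = 0.4628

0.463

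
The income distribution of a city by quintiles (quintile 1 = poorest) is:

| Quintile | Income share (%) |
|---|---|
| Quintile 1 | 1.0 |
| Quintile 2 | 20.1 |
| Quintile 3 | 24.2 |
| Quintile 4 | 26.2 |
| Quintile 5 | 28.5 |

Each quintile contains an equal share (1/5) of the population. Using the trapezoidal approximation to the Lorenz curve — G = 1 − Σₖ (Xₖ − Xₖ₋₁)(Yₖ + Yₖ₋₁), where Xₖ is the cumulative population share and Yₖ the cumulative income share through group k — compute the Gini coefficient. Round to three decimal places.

Cumulative income shares Yₖ: 0.0100, 0.2110, 0.4530, 0.7150, 1.0000
Σ (Xₖ−Xₖ₋₁)(Yₖ+Yₖ₋₁) = (1/5)(0.0100+0.0000) + (1/5)(0.2110+0.0100) + (1/5)(0.4530+0.2110) + (1/5)(0.7150+0.4530) + (1/5)(1.0000+0.7150)
  = 0.0020 + 0.0442 + 0.1328 + 0.2336 + 0.3430 = 0.7556
G = 1 − 0.7556 = 0.2444

0.244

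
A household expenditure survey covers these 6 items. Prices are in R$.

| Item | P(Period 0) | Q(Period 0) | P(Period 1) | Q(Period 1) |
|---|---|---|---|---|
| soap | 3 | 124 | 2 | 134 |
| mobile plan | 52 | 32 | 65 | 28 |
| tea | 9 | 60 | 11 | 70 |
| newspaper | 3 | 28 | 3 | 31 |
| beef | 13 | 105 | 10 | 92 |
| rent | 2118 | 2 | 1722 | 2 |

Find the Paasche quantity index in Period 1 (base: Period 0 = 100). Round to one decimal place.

Paasche quantity index uses current-period prices as weights.
ΣP(Period 1)·Q(Period 1) = 2×134 + 65×28 + 11×70 + 3×31 + 10×92 + 1722×2 = 268 + 1820 + 770 + 93 + 920 + 3444 = 7315
ΣP(Period 1)·Q(Period 0) = 2×124 + 65×32 + 11×60 + 3×28 + 10×105 + 1722×2 = 248 + 2080 + 660 + 84 + 1050 + 3444 = 7566
Index = 7315 / 7566 × 100 = 96.6825

96.7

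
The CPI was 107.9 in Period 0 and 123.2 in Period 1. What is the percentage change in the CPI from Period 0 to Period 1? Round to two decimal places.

14.18%

Change = (123.2 − 107.9) / 107.9 × 100
       = 15.3 / 107.9 × 100 = 14.1798%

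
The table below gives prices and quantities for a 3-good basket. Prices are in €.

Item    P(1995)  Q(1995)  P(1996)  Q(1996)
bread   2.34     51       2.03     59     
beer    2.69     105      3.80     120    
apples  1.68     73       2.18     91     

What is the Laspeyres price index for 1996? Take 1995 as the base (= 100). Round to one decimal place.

Laspeyres price index uses base-period quantities as weights.
ΣP(1996)·Q(1995) = 2.03×51 + 3.80×105 + 2.18×73 = 103.53 + 399 + 159.14 = 661.67
ΣP(1995)·Q(1995) = 2.34×51 + 2.69×105 + 1.68×73 = 119.34 + 282.45 + 122.64 = 524.43
Index = 661.67 / 524.43 × 100 = 126.1694

126.2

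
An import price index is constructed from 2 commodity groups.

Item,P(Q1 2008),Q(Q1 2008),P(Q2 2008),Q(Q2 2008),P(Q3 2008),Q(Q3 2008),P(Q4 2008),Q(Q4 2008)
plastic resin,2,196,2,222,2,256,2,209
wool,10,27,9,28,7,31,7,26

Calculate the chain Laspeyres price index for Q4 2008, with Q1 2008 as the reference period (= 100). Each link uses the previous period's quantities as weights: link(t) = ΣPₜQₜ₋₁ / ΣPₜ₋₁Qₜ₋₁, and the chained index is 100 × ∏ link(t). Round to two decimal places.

Link Q1 2008→Q2 2008:
ΣP(Q2 2008)Q(Q1 2008) = 2×196 + 9×27 = 392 + 243 = 635
ΣP(Q1 2008)Q(Q1 2008) = 2×196 + 10×27 = 392 + 270 = 662
link = 635/662 = 0.959215
Link Q2 2008→Q3 2008:
ΣP(Q3 2008)Q(Q2 2008) = 2×222 + 7×28 = 444 + 196 = 640
ΣP(Q2 2008)Q(Q2 2008) = 2×222 + 9×28 = 444 + 252 = 696
link = 640/696 = 0.919540
Link Q3 2008→Q4 2008:
ΣP(Q4 2008)Q(Q3 2008) = 2×256 + 7×31 = 512 + 217 = 729
ΣP(Q3 2008)Q(Q3 2008) = 2×256 + 7×31 = 512 + 217 = 729
link = 729/729 = 1.000000
Chained index = 100 × 0.959215 × 0.919540 × 1.000000 = 88.2036

88.20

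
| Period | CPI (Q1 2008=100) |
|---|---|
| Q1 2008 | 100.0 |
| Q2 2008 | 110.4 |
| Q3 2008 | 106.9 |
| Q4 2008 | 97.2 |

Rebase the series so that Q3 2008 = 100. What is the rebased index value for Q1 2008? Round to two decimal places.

93.55

Rebased(Q1 2008) = 100.0 / 106.9 × 100 = 93.5454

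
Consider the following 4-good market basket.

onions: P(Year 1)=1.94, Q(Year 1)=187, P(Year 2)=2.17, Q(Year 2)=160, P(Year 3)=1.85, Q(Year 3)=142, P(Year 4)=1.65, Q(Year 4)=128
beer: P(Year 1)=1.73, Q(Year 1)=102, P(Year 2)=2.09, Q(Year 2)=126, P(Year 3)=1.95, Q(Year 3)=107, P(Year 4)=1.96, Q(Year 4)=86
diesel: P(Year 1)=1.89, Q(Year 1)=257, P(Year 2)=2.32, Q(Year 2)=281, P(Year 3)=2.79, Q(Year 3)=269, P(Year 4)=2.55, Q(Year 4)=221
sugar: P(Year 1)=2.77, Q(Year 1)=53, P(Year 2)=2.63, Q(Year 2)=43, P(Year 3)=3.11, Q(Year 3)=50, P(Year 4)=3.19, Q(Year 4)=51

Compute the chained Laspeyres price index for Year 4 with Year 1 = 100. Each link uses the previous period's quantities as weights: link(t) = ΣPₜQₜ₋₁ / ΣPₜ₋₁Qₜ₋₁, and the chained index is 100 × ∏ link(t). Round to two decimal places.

114.82

Link Year 1→Year 2:
ΣP(Year 2)Q(Year 1) = 2.17×187 + 2.09×102 + 2.32×257 + 2.63×53 = 405.79 + 213.18 + 596.24 + 139.39 = 1354.6
ΣP(Year 1)Q(Year 1) = 1.94×187 + 1.73×102 + 1.89×257 + 2.77×53 = 362.78 + 176.46 + 485.73 + 146.81 = 1171.78
link = 1354.6/1171.78 = 1.156019
Link Year 2→Year 3:
ΣP(Year 3)Q(Year 2) = 1.85×160 + 1.95×126 + 2.79×281 + 3.11×43 = 296 + 245.7 + 783.99 + 133.73 = 1459.42
ΣP(Year 2)Q(Year 2) = 2.17×160 + 2.09×126 + 2.32×281 + 2.63×43 = 347.2 + 263.34 + 651.92 + 113.09 = 1375.55
link = 1459.42/1375.55 = 1.060972
Link Year 3→Year 4:
ΣP(Year 4)Q(Year 3) = 1.65×142 + 1.96×107 + 2.55×269 + 3.19×50 = 234.3 + 209.72 + 685.95 + 159.5 = 1289.47
ΣP(Year 3)Q(Year 3) = 1.85×142 + 1.95×107 + 2.79×269 + 3.11×50 = 262.7 + 208.65 + 750.51 + 155.5 = 1377.36
link = 1289.47/1377.36 = 0.936190
Chained index = 100 × 1.156019 × 1.060972 × 0.936190 = 114.8240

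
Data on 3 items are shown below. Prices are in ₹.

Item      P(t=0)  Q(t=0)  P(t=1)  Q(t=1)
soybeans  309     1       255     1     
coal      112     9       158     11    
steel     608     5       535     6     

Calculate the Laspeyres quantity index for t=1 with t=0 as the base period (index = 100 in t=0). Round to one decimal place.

Laspeyres quantity index uses base-period prices as weights.
ΣP(t=0)·Q(t=1) = 309×1 + 112×11 + 608×6 = 309 + 1232 + 3648 = 5189
ΣP(t=0)·Q(t=0) = 309×1 + 112×9 + 608×5 = 309 + 1008 + 3040 = 4357
Index = 5189 / 4357 × 100 = 119.0957

119.1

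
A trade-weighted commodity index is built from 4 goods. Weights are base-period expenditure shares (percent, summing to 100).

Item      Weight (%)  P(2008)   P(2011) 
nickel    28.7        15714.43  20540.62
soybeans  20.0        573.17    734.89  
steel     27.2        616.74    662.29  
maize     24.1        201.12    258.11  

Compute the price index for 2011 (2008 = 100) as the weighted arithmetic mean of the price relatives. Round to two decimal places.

nickel: 28.7 × (20540.62/15714.43) = 28.7 × 1.307118 = 37.5143
soybeans: 20.0 × (734.89/573.17) = 20.0 × 1.282150 = 25.6430
steel: 27.2 × (662.29/616.74) = 27.2 × 1.073856 = 29.2089
maize: 24.1 × (258.11/201.12) = 24.1 × 1.283363 = 30.9291
Index = Σ wᵢ·(p₁ᵢ/p₀ᵢ) = 37.5143 + 25.6430 + 29.2089 + 30.9291 = 123.2952

123.30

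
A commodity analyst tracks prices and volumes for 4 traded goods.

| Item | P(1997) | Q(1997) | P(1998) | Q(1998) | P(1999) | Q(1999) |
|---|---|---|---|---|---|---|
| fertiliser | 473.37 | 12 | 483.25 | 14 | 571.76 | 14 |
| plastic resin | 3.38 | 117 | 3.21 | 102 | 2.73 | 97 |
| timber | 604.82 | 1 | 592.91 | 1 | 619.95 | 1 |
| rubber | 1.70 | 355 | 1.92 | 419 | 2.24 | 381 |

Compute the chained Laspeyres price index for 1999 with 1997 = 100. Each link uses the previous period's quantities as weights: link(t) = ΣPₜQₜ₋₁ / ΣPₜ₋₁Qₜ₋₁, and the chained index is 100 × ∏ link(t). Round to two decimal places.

118.54

Link 1997→1998:
ΣP(1998)Q(1997) = 483.25×12 + 3.21×117 + 592.91×1 + 1.92×355 = 5799 + 375.57 + 592.91 + 681.6 = 7449.08
ΣP(1997)Q(1997) = 473.37×12 + 3.38×117 + 604.82×1 + 1.70×355 = 5680.44 + 395.46 + 604.82 + 603.5 = 7284.22
link = 7449.08/7284.22 = 1.022632
Link 1998→1999:
ΣP(1999)Q(1998) = 571.76×14 + 2.73×102 + 619.95×1 + 2.24×419 = 8004.64 + 278.46 + 619.95 + 938.56 = 9841.61
ΣP(1998)Q(1998) = 483.25×14 + 3.21×102 + 592.91×1 + 1.92×419 = 6765.5 + 327.42 + 592.91 + 804.48 = 8490.31
link = 9841.61/8490.31 = 1.159158
Chained index = 100 × 1.022632 × 1.159158 = 118.5393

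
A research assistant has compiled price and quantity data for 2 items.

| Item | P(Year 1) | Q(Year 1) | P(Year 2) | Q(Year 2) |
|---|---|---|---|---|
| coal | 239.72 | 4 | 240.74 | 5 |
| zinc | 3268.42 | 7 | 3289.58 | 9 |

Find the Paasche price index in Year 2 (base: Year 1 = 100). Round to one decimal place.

Paasche price index uses current-period quantities as weights.
ΣP(Year 2)·Q(Year 2) = 240.74×5 + 3289.58×9 = 1203.7 + 29606.22 = 30809.92
ΣP(Year 1)·Q(Year 2) = 239.72×5 + 3268.42×9 = 1198.6 + 29415.78 = 30614.38
Index = 30809.92 / 30614.38 × 100 = 100.6387

100.6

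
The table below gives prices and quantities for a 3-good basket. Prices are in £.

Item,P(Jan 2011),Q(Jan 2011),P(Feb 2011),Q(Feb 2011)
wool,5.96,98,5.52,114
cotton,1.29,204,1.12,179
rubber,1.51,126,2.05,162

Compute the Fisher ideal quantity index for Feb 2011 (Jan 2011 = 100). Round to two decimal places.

Laspeyres component (base-period weights):
ΣP(Jan 2011)Q(Feb 2011) = 5.96×114 + 1.29×179 + 1.51×162 = 679.44 + 230.91 + 244.62 = 1154.97
ΣP(Jan 2011)Q(Jan 2011) = 5.96×98 + 1.29×204 + 1.51×126 = 584.08 + 263.16 + 190.26 = 1037.5
L = 1154.97 / 1037.5 × 100 = 111.3224
Paasche component (current-period weights):
ΣP(Feb 2011)Q(Feb 2011) = 5.52×114 + 1.12×179 + 2.05×162 = 629.28 + 200.48 + 332.1 = 1161.86
ΣP(Feb 2011)Q(Jan 2011) = 5.52×98 + 1.12×204 + 2.05×126 = 540.96 + 228.48 + 258.3 = 1027.74
P = 1161.86 / 1027.74 × 100 = 113.0500
Fisher = √(L × P) = √(111.3224 × 113.0500) = 112.1829

112.18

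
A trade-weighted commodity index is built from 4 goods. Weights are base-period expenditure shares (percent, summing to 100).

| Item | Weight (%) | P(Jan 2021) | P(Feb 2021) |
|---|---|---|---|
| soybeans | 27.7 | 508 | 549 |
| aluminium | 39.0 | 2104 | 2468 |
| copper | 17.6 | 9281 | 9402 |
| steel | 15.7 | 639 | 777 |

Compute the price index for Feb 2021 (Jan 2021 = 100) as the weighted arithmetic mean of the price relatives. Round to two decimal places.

soybeans: 27.7 × (549/508) = 27.7 × 1.080709 = 29.9356
aluminium: 39.0 × (2468/2104) = 39.0 × 1.173004 = 45.7471
copper: 17.6 × (9402/9281) = 17.6 × 1.013037 = 17.8295
steel: 15.7 × (777/639) = 15.7 × 1.215962 = 19.0906
Index = Σ wᵢ·(p₁ᵢ/p₀ᵢ) = 29.9356 + 45.7471 + 17.8295 + 19.0906 = 112.6028

112.60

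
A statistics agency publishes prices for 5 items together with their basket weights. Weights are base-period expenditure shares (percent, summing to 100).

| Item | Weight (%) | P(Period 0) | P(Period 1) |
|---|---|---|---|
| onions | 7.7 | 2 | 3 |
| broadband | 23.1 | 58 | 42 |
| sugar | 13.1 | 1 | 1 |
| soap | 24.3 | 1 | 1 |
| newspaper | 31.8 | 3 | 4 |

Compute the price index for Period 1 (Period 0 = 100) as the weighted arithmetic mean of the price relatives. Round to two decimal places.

108.08

onions: 7.7 × (3/2) = 7.7 × 1.500000 = 11.5500
broadband: 23.1 × (42/58) = 23.1 × 0.724138 = 16.7276
sugar: 13.1 × (1/1) = 13.1 × 1.000000 = 13.1000
soap: 24.3 × (1/1) = 24.3 × 1.000000 = 24.3000
newspaper: 31.8 × (4/3) = 31.8 × 1.333333 = 42.4000
Index = Σ wᵢ·(p₁ᵢ/p₀ᵢ) = 11.5500 + 16.7276 + 13.1000 + 24.3000 + 42.4000 = 108.0776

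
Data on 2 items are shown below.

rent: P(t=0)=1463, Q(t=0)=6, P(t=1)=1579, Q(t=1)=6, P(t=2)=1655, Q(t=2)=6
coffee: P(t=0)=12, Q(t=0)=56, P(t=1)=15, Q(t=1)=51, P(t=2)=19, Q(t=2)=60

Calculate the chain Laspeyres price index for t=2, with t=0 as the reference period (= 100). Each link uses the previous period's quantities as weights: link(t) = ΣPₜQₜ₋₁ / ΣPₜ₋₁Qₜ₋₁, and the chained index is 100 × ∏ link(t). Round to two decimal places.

Link t=0→t=1:
ΣP(t=1)Q(t=0) = 1579×6 + 15×56 = 9474 + 840 = 10314
ΣP(t=0)Q(t=0) = 1463×6 + 12×56 = 8778 + 672 = 9450
link = 10314/9450 = 1.091429
Link t=1→t=2:
ΣP(t=2)Q(t=1) = 1655×6 + 19×51 = 9930 + 969 = 10899
ΣP(t=1)Q(t=1) = 1579×6 + 15×51 = 9474 + 765 = 10239
link = 10899/10239 = 1.064459
Chained index = 100 × 1.091429 × 1.064459 = 116.1781

116.18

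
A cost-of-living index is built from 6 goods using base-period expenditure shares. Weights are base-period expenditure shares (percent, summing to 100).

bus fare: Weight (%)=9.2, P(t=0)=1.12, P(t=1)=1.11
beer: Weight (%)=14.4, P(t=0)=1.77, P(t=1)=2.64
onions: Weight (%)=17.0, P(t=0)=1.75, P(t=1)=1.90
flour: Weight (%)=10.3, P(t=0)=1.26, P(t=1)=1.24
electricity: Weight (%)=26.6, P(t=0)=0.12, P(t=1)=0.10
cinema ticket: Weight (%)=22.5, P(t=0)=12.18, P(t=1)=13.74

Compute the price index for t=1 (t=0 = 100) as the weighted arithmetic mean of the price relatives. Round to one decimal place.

bus fare: 9.2 × (1.11/1.12) = 9.2 × 0.991071 = 9.1179
beer: 14.4 × (2.64/1.77) = 14.4 × 1.491525 = 21.4780
onions: 17.0 × (1.90/1.75) = 17.0 × 1.085714 = 18.4571
flour: 10.3 × (1.24/1.26) = 10.3 × 0.984127 = 10.1365
electricity: 26.6 × (0.10/0.12) = 26.6 × 0.833333 = 22.1667
cinema ticket: 22.5 × (13.74/12.18) = 22.5 × 1.128079 = 25.3818
Index = Σ wᵢ·(p₁ᵢ/p₀ᵢ) = 9.1179 + 21.4780 + 18.4571 + 10.1365 + 22.1667 + 25.3818 = 106.7379

106.7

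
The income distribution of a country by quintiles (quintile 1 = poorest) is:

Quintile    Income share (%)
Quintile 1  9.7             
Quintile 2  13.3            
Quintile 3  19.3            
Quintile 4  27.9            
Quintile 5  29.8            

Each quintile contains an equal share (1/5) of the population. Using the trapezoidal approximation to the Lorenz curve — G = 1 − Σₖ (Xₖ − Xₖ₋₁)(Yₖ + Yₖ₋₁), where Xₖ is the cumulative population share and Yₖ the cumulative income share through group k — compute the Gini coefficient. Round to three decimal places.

Cumulative income shares Yₖ: 0.0970, 0.2300, 0.4230, 0.7020, 1.0000
Σ (Xₖ−Xₖ₋₁)(Yₖ+Yₖ₋₁) = (1/5)(0.0970+0.0000) + (1/5)(0.2300+0.0970) + (1/5)(0.4230+0.2300) + (1/5)(0.7020+0.4230) + (1/5)(1.0000+0.7020)
  = 0.0194 + 0.0654 + 0.1306 + 0.2250 + 0.3404 = 0.7808
G = 1 − 0.7808 = 0.2192

0.219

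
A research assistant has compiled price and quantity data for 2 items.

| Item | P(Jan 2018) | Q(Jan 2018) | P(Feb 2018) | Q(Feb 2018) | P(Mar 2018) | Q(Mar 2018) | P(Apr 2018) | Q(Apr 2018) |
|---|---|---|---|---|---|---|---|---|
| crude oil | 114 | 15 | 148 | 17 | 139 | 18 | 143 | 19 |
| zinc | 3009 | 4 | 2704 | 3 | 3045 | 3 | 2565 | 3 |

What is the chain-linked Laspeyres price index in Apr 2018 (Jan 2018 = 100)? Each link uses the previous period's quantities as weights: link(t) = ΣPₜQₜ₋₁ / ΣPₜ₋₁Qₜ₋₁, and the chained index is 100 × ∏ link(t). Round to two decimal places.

Link Jan 2018→Feb 2018:
ΣP(Feb 2018)Q(Jan 2018) = 148×15 + 2704×4 = 2220 + 10816 = 13036
ΣP(Jan 2018)Q(Jan 2018) = 114×15 + 3009×4 = 1710 + 12036 = 13746
link = 13036/13746 = 0.948349
Link Feb 2018→Mar 2018:
ΣP(Mar 2018)Q(Feb 2018) = 139×17 + 3045×3 = 2363 + 9135 = 11498
ΣP(Feb 2018)Q(Feb 2018) = 148×17 + 2704×3 = 2516 + 8112 = 10628
link = 11498/10628 = 1.081859
Link Mar 2018→Apr 2018:
ΣP(Apr 2018)Q(Mar 2018) = 143×18 + 2565×3 = 2574 + 7695 = 10269
ΣP(Mar 2018)Q(Mar 2018) = 139×18 + 3045×3 = 2502 + 9135 = 11637
link = 10269/11637 = 0.882444
Chained index = 100 × 0.948349 × 1.081859 × 0.882444 = 90.5370

90.54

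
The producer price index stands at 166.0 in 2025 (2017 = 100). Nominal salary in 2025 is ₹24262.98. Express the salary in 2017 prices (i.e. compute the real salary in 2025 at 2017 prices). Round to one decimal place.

Real = Nominal ÷ (Index/100) = 24262.98 ÷ (166.0/100)
     = 24262.98 ÷ 1.660 = 14616.2530

14616.3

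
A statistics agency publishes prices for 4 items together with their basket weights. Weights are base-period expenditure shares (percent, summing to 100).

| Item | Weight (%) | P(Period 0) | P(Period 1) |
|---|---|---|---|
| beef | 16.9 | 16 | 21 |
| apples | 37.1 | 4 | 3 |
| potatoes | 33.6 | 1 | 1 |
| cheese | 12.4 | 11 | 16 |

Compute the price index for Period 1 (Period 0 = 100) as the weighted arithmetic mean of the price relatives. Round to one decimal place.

beef: 16.9 × (21/16) = 16.9 × 1.312500 = 22.1812
apples: 37.1 × (3/4) = 37.1 × 0.750000 = 27.8250
potatoes: 33.6 × (1/1) = 33.6 × 1.000000 = 33.6000
cheese: 12.4 × (16/11) = 12.4 × 1.454545 = 18.0364
Index = Σ wᵢ·(p₁ᵢ/p₀ᵢ) = 22.1812 + 27.8250 + 33.6000 + 18.0364 = 101.6426

101.6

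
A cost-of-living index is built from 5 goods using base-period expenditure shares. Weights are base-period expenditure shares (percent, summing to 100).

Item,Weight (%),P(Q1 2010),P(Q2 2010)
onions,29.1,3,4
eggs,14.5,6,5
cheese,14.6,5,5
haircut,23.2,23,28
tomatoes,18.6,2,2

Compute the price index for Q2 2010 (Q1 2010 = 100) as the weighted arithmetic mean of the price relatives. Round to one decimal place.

onions: 29.1 × (4/3) = 29.1 × 1.333333 = 38.8000
eggs: 14.5 × (5/6) = 14.5 × 0.833333 = 12.0833
cheese: 14.6 × (5/5) = 14.6 × 1.000000 = 14.6000
haircut: 23.2 × (28/23) = 23.2 × 1.217391 = 28.2435
tomatoes: 18.6 × (2/2) = 18.6 × 1.000000 = 18.6000
Index = Σ wᵢ·(p₁ᵢ/p₀ᵢ) = 38.8000 + 12.0833 + 14.6000 + 28.2435 + 18.6000 = 112.3268

112.3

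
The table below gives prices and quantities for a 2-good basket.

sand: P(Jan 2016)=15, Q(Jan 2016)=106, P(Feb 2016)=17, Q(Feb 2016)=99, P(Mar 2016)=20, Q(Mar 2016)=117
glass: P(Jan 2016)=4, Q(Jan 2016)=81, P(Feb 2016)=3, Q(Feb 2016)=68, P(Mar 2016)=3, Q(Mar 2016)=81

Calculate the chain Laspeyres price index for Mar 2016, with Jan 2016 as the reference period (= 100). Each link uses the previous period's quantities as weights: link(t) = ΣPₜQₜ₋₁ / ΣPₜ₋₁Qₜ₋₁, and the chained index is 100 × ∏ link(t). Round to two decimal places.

123.66

Link Jan 2016→Feb 2016:
ΣP(Feb 2016)Q(Jan 2016) = 17×106 + 3×81 = 1802 + 243 = 2045
ΣP(Jan 2016)Q(Jan 2016) = 15×106 + 4×81 = 1590 + 324 = 1914
link = 2045/1914 = 1.068443
Link Feb 2016→Mar 2016:
ΣP(Mar 2016)Q(Feb 2016) = 20×99 + 3×68 = 1980 + 204 = 2184
ΣP(Feb 2016)Q(Feb 2016) = 17×99 + 3×68 = 1683 + 204 = 1887
link = 2184/1887 = 1.157393
Chained index = 100 × 1.068443 × 1.157393 = 123.6608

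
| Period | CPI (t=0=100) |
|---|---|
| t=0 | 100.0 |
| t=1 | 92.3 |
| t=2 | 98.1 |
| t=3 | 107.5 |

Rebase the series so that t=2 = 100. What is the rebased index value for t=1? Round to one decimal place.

Rebased(t=1) = 92.3 / 98.1 × 100 = 94.0877

94.1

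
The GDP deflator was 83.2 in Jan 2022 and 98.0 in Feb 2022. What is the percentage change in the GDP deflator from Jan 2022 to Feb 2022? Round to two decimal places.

17.79%

Change = (98.0 − 83.2) / 83.2 × 100
       = 14.8 / 83.2 × 100 = 17.7885%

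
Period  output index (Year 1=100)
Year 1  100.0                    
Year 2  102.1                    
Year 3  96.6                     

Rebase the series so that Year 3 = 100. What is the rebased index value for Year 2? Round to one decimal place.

Rebased(Year 2) = 102.1 / 96.6 × 100 = 105.6936

105.7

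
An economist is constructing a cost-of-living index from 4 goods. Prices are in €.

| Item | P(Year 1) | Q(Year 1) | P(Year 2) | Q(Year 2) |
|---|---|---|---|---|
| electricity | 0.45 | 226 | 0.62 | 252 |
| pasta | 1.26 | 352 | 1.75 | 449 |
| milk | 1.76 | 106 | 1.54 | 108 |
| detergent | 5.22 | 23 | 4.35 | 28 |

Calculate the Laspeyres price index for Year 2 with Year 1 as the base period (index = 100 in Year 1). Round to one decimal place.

119.7

Laspeyres price index uses base-period quantities as weights.
ΣP(Year 2)·Q(Year 1) = 0.62×226 + 1.75×352 + 1.54×106 + 4.35×23 = 140.12 + 616 + 163.24 + 100.05 = 1019.41
ΣP(Year 1)·Q(Year 1) = 0.45×226 + 1.26×352 + 1.76×106 + 5.22×23 = 101.7 + 443.52 + 186.56 + 120.06 = 851.84
Index = 1019.41 / 851.84 × 100 = 119.6715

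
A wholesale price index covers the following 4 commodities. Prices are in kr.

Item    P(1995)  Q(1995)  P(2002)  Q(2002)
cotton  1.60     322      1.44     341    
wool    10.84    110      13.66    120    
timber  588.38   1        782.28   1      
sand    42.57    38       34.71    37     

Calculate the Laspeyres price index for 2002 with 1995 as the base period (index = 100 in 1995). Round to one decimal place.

103.9

Laspeyres price index uses base-period quantities as weights.
ΣP(2002)·Q(1995) = 1.44×322 + 13.66×110 + 782.28×1 + 34.71×38 = 463.68 + 1502.6 + 782.28 + 1318.98 = 4067.54
ΣP(1995)·Q(1995) = 1.60×322 + 10.84×110 + 588.38×1 + 42.57×38 = 515.2 + 1192.4 + 588.38 + 1617.66 = 3913.64
Index = 4067.54 / 3913.64 × 100 = 103.9324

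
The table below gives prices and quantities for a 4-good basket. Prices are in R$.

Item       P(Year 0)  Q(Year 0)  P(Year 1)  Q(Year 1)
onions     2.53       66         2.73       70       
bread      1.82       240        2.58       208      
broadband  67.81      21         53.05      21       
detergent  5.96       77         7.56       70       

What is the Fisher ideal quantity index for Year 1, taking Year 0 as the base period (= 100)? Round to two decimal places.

95.70

Laspeyres component (base-period weights):
ΣP(Year 0)Q(Year 1) = 2.53×70 + 1.82×208 + 67.81×21 + 5.96×70 = 177.1 + 378.56 + 1424.01 + 417.2 = 2396.87
ΣP(Year 0)Q(Year 0) = 2.53×66 + 1.82×240 + 67.81×21 + 5.96×77 = 166.98 + 436.8 + 1424.01 + 458.92 = 2486.71
L = 2396.87 / 2486.71 × 100 = 96.3872
Paasche component (current-period weights):
ΣP(Year 1)Q(Year 1) = 2.73×70 + 2.58×208 + 53.05×21 + 7.56×70 = 191.1 + 536.64 + 1114.05 + 529.2 = 2370.99
ΣP(Year 1)Q(Year 0) = 2.73×66 + 2.58×240 + 53.05×21 + 7.56×77 = 180.18 + 619.2 + 1114.05 + 582.12 = 2495.55
P = 2370.99 / 2495.55 × 100 = 95.0087
Fisher = √(L × P) = √(96.3872 × 95.0087) = 95.6955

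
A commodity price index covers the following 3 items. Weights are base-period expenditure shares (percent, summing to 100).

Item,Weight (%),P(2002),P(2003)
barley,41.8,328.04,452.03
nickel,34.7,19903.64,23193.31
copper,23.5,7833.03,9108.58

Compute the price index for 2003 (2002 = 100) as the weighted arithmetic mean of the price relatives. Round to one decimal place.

125.4

barley: 41.8 × (452.03/328.04) = 41.8 × 1.377972 = 57.5992
nickel: 34.7 × (23193.31/19903.64) = 34.7 × 1.165280 = 40.4352
copper: 23.5 × (9108.58/7833.03) = 23.5 × 1.162842 = 27.3268
Index = Σ wᵢ·(p₁ᵢ/p₀ᵢ) = 57.5992 + 40.4352 + 27.3268 = 125.3612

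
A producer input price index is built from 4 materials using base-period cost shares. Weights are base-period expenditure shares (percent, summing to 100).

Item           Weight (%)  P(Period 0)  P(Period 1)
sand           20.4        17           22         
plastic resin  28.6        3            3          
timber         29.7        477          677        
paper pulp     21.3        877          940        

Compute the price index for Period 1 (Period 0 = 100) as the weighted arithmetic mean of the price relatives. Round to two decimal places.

sand: 20.4 × (22/17) = 20.4 × 1.294118 = 26.4000
plastic resin: 28.6 × (3/3) = 28.6 × 1.000000 = 28.6000
timber: 29.7 × (677/477) = 29.7 × 1.419287 = 42.1528
paper pulp: 21.3 × (940/877) = 21.3 × 1.071836 = 22.8301
Index = Σ wᵢ·(p₁ᵢ/p₀ᵢ) = 26.4000 + 28.6000 + 42.1528 + 22.8301 = 119.9829

119.98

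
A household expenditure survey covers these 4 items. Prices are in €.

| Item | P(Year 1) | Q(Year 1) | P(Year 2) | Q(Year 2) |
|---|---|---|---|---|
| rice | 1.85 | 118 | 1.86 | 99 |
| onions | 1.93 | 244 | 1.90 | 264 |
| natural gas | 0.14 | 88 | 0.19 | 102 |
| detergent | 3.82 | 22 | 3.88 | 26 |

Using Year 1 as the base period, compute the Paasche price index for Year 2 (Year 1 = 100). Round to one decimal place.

Paasche price index uses current-period quantities as weights.
ΣP(Year 2)·Q(Year 2) = 1.86×99 + 1.90×264 + 0.19×102 + 3.88×26 = 184.14 + 501.6 + 19.38 + 100.88 = 806
ΣP(Year 1)·Q(Year 2) = 1.85×99 + 1.93×264 + 0.14×102 + 3.82×26 = 183.15 + 509.52 + 14.28 + 99.32 = 806.27
Index = 806 / 806.27 × 100 = 99.9665

100.0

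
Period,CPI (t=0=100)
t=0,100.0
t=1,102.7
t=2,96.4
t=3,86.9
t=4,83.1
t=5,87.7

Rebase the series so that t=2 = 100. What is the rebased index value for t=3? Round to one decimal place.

Rebased(t=3) = 86.9 / 96.4 × 100 = 90.1452

90.1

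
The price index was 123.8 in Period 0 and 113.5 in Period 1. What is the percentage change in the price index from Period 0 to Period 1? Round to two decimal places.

-8.32%

Change = (113.5 − 123.8) / 123.8 × 100
       = -10.3 / 123.8 × 100 = -8.3199%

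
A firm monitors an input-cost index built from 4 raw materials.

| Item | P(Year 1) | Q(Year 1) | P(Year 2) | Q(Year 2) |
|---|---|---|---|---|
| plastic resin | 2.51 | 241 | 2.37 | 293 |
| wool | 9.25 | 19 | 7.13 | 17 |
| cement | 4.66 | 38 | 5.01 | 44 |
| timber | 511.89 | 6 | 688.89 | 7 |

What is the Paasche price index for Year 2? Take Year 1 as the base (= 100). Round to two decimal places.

Paasche price index uses current-period quantities as weights.
ΣP(Year 2)·Q(Year 2) = 2.37×293 + 7.13×17 + 5.01×44 + 688.89×7 = 694.41 + 121.21 + 220.44 + 4822.23 = 5858.29
ΣP(Year 1)·Q(Year 2) = 2.51×293 + 9.25×17 + 4.66×44 + 511.89×7 = 735.43 + 157.25 + 205.04 + 3583.23 = 4680.95
Index = 5858.29 / 4680.95 × 100 = 125.1517

125.15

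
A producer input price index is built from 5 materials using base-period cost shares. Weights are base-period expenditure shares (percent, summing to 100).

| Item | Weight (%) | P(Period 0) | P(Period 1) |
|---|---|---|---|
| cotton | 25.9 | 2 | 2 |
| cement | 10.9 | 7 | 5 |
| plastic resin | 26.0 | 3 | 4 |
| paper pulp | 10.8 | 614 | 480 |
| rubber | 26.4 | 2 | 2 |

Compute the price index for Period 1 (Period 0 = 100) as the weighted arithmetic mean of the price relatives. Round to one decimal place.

cotton: 25.9 × (2/2) = 25.9 × 1.000000 = 25.9000
cement: 10.9 × (5/7) = 10.9 × 0.714286 = 7.7857
plastic resin: 26.0 × (4/3) = 26.0 × 1.333333 = 34.6667
paper pulp: 10.8 × (480/614) = 10.8 × 0.781759 = 8.4430
rubber: 26.4 × (2/2) = 26.4 × 1.000000 = 26.4000
Index = Σ wᵢ·(p₁ᵢ/p₀ᵢ) = 25.9000 + 7.7857 + 34.6667 + 8.4430 + 26.4000 = 103.1954

103.2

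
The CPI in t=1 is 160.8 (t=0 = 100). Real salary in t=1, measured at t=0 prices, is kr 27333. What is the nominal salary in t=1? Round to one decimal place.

43951.5

Nominal = Real × (Index/100) = 27333 × (160.8/100)
        = 27333 × 1.608 = 43951.4640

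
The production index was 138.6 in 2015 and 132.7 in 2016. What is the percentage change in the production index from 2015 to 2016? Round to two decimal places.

-4.26%

Change = (132.7 − 138.6) / 138.6 × 100
       = -5.9 / 138.6 × 100 = -4.2569%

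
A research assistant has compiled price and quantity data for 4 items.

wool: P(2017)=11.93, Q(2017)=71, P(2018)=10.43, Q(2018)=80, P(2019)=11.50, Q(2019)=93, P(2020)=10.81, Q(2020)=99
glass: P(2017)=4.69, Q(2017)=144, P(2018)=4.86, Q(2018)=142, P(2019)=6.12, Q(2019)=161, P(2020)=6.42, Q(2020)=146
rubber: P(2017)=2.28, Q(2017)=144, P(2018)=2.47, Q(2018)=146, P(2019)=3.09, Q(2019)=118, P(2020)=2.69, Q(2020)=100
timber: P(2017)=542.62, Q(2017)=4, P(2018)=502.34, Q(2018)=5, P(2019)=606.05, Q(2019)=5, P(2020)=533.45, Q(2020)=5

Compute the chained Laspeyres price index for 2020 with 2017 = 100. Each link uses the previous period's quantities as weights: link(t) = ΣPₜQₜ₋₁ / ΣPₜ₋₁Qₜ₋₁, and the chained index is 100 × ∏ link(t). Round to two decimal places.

104.57

Link 2017→2018:
ΣP(2018)Q(2017) = 10.43×71 + 4.86×144 + 2.47×144 + 502.34×4 = 740.53 + 699.84 + 355.68 + 2009.36 = 3805.41
ΣP(2017)Q(2017) = 11.93×71 + 4.69×144 + 2.28×144 + 542.62×4 = 847.03 + 675.36 + 328.32 + 2170.48 = 4021.19
link = 3805.41/4021.19 = 0.946339
Link 2018→2019:
ΣP(2019)Q(2018) = 11.50×80 + 6.12×142 + 3.09×146 + 606.05×5 = 920 + 869.04 + 451.14 + 3030.25 = 5270.43
ΣP(2018)Q(2018) = 10.43×80 + 4.86×142 + 2.47×146 + 502.34×5 = 834.4 + 690.12 + 360.62 + 2511.7 = 4396.84
link = 5270.43/4396.84 = 1.198686
Link 2019→2020:
ΣP(2020)Q(2019) = 10.81×93 + 6.42×161 + 2.69×118 + 533.45×5 = 1005.33 + 1033.62 + 317.42 + 2667.25 = 5023.62
ΣP(2019)Q(2019) = 11.50×93 + 6.12×161 + 3.09×118 + 606.05×5 = 1069.5 + 985.32 + 364.62 + 3030.25 = 5449.69
link = 5023.62/5449.69 = 0.921818
Chained index = 100 × 0.946339 × 1.198686 × 0.921818 = 104.5676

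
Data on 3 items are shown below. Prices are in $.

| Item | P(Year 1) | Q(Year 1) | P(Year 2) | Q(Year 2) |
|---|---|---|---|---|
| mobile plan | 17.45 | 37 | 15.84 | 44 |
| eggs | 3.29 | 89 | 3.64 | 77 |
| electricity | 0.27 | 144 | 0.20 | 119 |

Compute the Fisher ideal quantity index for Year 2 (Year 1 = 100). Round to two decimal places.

107.20

Laspeyres component (base-period weights):
ΣP(Year 1)Q(Year 2) = 17.45×44 + 3.29×77 + 0.27×119 = 767.8 + 253.33 + 32.13 = 1053.26
ΣP(Year 1)Q(Year 1) = 17.45×37 + 3.29×89 + 0.27×144 = 645.65 + 292.81 + 38.88 = 977.34
L = 1053.26 / 977.34 × 100 = 107.7680
Paasche component (current-period weights):
ΣP(Year 2)Q(Year 2) = 15.84×44 + 3.64×77 + 0.20×119 = 696.96 + 280.28 + 23.8 = 1001.04
ΣP(Year 2)Q(Year 1) = 15.84×37 + 3.64×89 + 0.20×144 = 586.08 + 323.96 + 28.8 = 938.84
P = 1001.04 / 938.84 × 100 = 106.6252
Fisher = √(L × P) = √(107.7680 × 106.6252) = 107.1951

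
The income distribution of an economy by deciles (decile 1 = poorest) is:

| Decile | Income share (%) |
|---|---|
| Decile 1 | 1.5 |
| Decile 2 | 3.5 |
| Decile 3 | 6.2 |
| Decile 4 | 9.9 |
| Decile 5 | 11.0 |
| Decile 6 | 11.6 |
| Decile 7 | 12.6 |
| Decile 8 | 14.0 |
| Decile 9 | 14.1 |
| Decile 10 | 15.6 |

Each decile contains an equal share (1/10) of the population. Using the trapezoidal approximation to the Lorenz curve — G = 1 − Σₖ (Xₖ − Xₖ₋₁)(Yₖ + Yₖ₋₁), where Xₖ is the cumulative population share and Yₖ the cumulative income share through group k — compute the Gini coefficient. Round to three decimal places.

Cumulative income shares Yₖ: 0.0150, 0.0500, 0.1120, 0.2110, 0.3210, 0.4370, 0.5630, 0.7030, 0.8440, 1.0000
Σ (Xₖ−Xₖ₋₁)(Yₖ+Yₖ₋₁) = (1/10)(0.0150+0.0000) + (1/10)(0.0500+0.0150) + (1/10)(0.1120+0.0500) + (1/10)(0.2110+0.1120) + (1/10)(0.3210+0.2110) + (1/10)(0.4370+0.3210) + (1/10)(0.5630+0.4370) + (1/10)(0.7030+0.5630) + (1/10)(0.8440+0.7030) + (1/10)(1.0000+0.8440)
  = 0.0015 + 0.0065 + 0.0162 + 0.0323 + 0.0532 + 0.0758 + 0.1000 + 0.1266 + 0.1547 + 0.1844 = 0.7512
G = 1 − 0.7512 = 0.2488

0.249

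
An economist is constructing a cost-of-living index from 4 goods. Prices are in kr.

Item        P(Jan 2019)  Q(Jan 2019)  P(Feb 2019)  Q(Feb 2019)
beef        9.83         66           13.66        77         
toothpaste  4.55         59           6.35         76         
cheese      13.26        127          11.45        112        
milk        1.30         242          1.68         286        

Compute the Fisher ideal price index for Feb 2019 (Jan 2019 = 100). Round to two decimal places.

109.48

Laspeyres component (base-period weights):
ΣP(Feb 2019)Q(Jan 2019) = 13.66×66 + 6.35×59 + 11.45×127 + 1.68×242 = 901.56 + 374.65 + 1454.15 + 406.56 = 3136.92
ΣP(Jan 2019)Q(Jan 2019) = 9.83×66 + 4.55×59 + 13.26×127 + 1.30×242 = 648.78 + 268.45 + 1684.02 + 314.6 = 2915.85
L = 3136.92 / 2915.85 × 100 = 107.5817
Paasche component (current-period weights):
ΣP(Feb 2019)Q(Feb 2019) = 13.66×77 + 6.35×76 + 11.45×112 + 1.68×286 = 1051.82 + 482.6 + 1282.4 + 480.48 = 3297.3
ΣP(Jan 2019)Q(Feb 2019) = 9.83×77 + 4.55×76 + 13.26×112 + 1.30×286 = 756.91 + 345.8 + 1485.12 + 371.8 = 2959.63
P = 3297.3 / 2959.63 × 100 = 111.4092
Fisher = √(L × P) = √(107.5817 × 111.4092) = 109.4787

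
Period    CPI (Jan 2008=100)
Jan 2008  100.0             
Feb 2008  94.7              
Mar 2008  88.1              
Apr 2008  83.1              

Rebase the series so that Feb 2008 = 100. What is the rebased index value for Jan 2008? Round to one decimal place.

Rebased(Jan 2008) = 100.0 / 94.7 × 100 = 105.5966

105.6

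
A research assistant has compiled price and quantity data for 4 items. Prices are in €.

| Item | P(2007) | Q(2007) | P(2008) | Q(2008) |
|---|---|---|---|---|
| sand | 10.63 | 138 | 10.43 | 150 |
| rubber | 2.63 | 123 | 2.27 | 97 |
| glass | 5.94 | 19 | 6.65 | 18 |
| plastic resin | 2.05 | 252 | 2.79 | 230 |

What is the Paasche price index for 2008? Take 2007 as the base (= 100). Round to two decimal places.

104.86

Paasche price index uses current-period quantities as weights.
ΣP(2008)·Q(2008) = 10.43×150 + 2.27×97 + 6.65×18 + 2.79×230 = 1564.5 + 220.19 + 119.7 + 641.7 = 2546.09
ΣP(2007)·Q(2008) = 10.63×150 + 2.63×97 + 5.94×18 + 2.05×230 = 1594.5 + 255.11 + 106.92 + 471.5 = 2428.03
Index = 2546.09 / 2428.03 × 100 = 104.8624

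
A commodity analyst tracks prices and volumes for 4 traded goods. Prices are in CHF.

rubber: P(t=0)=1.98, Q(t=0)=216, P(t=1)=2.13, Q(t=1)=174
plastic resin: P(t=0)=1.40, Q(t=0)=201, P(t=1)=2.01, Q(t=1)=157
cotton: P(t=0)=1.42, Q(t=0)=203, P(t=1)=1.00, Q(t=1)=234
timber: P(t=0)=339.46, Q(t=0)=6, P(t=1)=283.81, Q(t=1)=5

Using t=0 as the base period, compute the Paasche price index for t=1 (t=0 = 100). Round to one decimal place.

Paasche price index uses current-period quantities as weights.
ΣP(t=1)·Q(t=1) = 2.13×174 + 2.01×157 + 1.00×234 + 283.81×5 = 370.62 + 315.57 + 234 + 1419.05 = 2339.24
ΣP(t=0)·Q(t=1) = 1.98×174 + 1.40×157 + 1.42×234 + 339.46×5 = 344.52 + 219.8 + 332.28 + 1697.3 = 2593.9
Index = 2339.24 / 2593.9 × 100 = 90.1824

90.2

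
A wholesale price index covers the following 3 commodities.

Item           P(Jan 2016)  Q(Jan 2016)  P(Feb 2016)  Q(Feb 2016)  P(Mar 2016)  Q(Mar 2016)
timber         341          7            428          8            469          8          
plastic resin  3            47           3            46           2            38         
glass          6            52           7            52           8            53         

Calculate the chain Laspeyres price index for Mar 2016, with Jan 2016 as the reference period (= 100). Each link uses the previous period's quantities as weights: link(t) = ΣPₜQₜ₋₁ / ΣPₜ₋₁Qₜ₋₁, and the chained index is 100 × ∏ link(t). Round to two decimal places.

Link Jan 2016→Feb 2016:
ΣP(Feb 2016)Q(Jan 2016) = 428×7 + 3×47 + 7×52 = 2996 + 141 + 364 = 3501
ΣP(Jan 2016)Q(Jan 2016) = 341×7 + 3×47 + 6×52 = 2387 + 141 + 312 = 2840
link = 3501/2840 = 1.232746
Link Feb 2016→Mar 2016:
ΣP(Mar 2016)Q(Feb 2016) = 469×8 + 2×46 + 8×52 = 3752 + 92 + 416 = 4260
ΣP(Feb 2016)Q(Feb 2016) = 428×8 + 3×46 + 7×52 = 3424 + 138 + 364 = 3926
link = 4260/3926 = 1.085074
Chained index = 100 × 1.232746 × 1.085074 = 133.7621

133.76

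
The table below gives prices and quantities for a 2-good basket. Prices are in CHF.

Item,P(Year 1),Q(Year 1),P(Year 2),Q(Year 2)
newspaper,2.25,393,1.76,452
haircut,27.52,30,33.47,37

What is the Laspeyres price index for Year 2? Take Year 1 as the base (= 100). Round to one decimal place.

99.2

Laspeyres price index uses base-period quantities as weights.
ΣP(Year 2)·Q(Year 1) = 1.76×393 + 33.47×30 = 691.68 + 1004.1 = 1695.78
ΣP(Year 1)·Q(Year 1) = 2.25×393 + 27.52×30 = 884.25 + 825.6 = 1709.85
Index = 1695.78 / 1709.85 × 100 = 99.1771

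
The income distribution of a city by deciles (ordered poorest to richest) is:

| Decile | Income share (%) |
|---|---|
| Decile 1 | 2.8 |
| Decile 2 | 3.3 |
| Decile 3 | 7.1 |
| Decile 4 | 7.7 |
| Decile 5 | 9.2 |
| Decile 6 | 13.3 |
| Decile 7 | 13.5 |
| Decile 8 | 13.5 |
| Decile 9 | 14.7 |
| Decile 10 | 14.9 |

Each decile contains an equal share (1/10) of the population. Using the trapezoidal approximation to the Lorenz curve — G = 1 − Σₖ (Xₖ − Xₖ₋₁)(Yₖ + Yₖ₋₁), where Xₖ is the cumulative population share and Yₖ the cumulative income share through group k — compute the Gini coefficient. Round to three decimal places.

0.242

Cumulative income shares Yₖ: 0.0280, 0.0610, 0.1320, 0.2090, 0.3010, 0.4340, 0.5690, 0.7040, 0.8510, 1.0000
Σ (Xₖ−Xₖ₋₁)(Yₖ+Yₖ₋₁) = (1/10)(0.0280+0.0000) + (1/10)(0.0610+0.0280) + (1/10)(0.1320+0.0610) + (1/10)(0.2090+0.1320) + (1/10)(0.3010+0.2090) + (1/10)(0.4340+0.3010) + (1/10)(0.5690+0.4340) + (1/10)(0.7040+0.5690) + (1/10)(0.8510+0.7040) + (1/10)(1.0000+0.8510)
  = 0.0028 + 0.0089 + 0.0193 + 0.0341 + 0.0510 + 0.0735 + 0.1003 + 0.1273 + 0.1555 + 0.1851 = 0.7578
G = 1 − 0.7578 = 0.2422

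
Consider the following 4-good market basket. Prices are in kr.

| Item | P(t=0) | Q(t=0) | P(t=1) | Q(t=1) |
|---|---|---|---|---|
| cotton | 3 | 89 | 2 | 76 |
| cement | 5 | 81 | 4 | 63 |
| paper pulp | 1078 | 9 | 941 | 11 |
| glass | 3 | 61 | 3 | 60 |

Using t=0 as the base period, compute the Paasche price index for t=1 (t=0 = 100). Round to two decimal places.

Paasche price index uses current-period quantities as weights.
ΣP(t=1)·Q(t=1) = 2×76 + 4×63 + 941×11 + 3×60 = 152 + 252 + 10351 + 180 = 10935
ΣP(t=0)·Q(t=1) = 3×76 + 5×63 + 1078×11 + 3×60 = 228 + 315 + 11858 + 180 = 12581
Index = 10935 / 12581 × 100 = 86.9168

86.92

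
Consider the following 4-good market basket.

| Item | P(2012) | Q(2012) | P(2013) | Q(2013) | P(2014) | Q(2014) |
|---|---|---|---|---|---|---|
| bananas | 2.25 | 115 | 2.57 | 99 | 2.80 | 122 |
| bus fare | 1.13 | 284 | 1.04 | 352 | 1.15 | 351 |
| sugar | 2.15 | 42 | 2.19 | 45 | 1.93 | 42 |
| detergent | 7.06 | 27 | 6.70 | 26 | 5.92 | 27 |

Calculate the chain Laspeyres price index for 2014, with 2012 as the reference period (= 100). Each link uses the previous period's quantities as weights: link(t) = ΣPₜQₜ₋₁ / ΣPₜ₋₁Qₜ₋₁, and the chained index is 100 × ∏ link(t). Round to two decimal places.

Link 2012→2013:
ΣP(2013)Q(2012) = 2.57×115 + 1.04×284 + 2.19×42 + 6.70×27 = 295.55 + 295.36 + 91.98 + 180.9 = 863.79
ΣP(2012)Q(2012) = 2.25×115 + 1.13×284 + 2.15×42 + 7.06×27 = 258.75 + 320.92 + 90.3 + 190.62 = 860.59
link = 863.79/860.59 = 1.003718
Link 2013→2014:
ΣP(2014)Q(2013) = 2.80×99 + 1.15×352 + 1.93×45 + 5.92×26 = 277.2 + 404.8 + 86.85 + 153.92 = 922.77
ΣP(2013)Q(2013) = 2.57×99 + 1.04×352 + 2.19×45 + 6.70×26 = 254.43 + 366.08 + 98.55 + 174.2 = 893.26
link = 922.77/893.26 = 1.033036
Chained index = 100 × 1.003718 × 1.033036 = 103.6878

103.69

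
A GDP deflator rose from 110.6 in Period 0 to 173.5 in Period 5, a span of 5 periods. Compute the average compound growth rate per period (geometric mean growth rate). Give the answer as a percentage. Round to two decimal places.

Growth factor = (173.5/110.6)^(1/5) = (1.568716)^(1/5) = 1.094231
Growth rate = 1.094231 − 1 = 0.094231 = 9.4231%

9.42%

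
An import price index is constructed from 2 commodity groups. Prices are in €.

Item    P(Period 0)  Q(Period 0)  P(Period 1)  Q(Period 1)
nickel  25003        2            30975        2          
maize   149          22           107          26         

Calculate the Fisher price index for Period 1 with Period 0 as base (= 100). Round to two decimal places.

120.41

Laspeyres component (base-period weights):
ΣP(Period 1)Q(Period 0) = 30975×2 + 107×22 = 61950 + 2354 = 64304
ΣP(Period 0)Q(Period 0) = 25003×2 + 149×22 = 50006 + 3278 = 53284
L = 64304 / 53284 × 100 = 120.6816
Paasche component (current-period weights):
ΣP(Period 1)Q(Period 1) = 30975×2 + 107×26 = 61950 + 2782 = 64732
ΣP(Period 0)Q(Period 1) = 25003×2 + 149×26 = 50006 + 3874 = 53880
P = 64732 / 53880 × 100 = 120.1411
Fisher = √(L × P) = √(120.6816 × 120.1411) = 120.4110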